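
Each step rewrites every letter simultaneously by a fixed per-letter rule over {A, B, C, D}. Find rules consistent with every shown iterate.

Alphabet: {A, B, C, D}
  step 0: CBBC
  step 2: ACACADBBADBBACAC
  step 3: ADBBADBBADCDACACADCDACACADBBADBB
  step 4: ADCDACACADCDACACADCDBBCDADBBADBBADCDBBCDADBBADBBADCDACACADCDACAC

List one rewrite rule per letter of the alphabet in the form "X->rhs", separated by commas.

A->AD, B->AC, C->BB, D->CD

  step 3 ⇒ step 4: ADBBADBBADCDACACADCDACACADBBADBB ⇒ AD·CD·AC·AC·AD·CD·AC·AC·AD·CD·BB·CD·AD·BB·AD·BB·AD·CD·BB·CD·AD·BB·AD·BB·AD·CD·AC·AC·AD·CD·AC·AC
    A ↦ AD
    B ↦ AC
    C ↦ BB
    D ↦ CD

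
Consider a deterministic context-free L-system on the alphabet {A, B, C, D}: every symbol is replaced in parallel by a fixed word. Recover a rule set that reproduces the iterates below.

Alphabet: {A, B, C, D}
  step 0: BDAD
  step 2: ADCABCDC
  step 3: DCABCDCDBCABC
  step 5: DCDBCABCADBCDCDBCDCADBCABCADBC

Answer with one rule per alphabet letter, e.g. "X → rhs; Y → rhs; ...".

A->DC, B->D, C->BC, D->A

  step 2 ⇒ step 3: ADCABCDC ⇒ DC·A·BC·DC·D·BC·A·BC
    A ↦ DC
    B ↦ D
    C ↦ BC
    D ↦ A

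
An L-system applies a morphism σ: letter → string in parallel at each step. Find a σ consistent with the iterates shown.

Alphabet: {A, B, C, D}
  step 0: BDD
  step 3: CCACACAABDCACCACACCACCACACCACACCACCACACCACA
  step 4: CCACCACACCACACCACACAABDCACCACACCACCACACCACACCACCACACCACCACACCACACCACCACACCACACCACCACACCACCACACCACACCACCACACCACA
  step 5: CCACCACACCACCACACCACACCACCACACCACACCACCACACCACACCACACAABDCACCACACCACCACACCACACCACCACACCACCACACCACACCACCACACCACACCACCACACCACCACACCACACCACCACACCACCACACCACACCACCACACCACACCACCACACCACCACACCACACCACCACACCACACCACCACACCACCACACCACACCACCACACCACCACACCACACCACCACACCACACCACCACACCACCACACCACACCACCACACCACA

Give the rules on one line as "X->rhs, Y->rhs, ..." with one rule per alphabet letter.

A->CA, B->ABD, C->CCA, D->CA

  step 4 ⇒ step 5: CCACCACACCACACCACACAABDCACCACACCACCACACCACACCACCACACCACCACACCACACCACCACACCACACCACCACACCACCACACCACACCACCACACCACA ⇒ CCA·CCA·CA·CCA·CCA·CA·CCA·CA·CCA·CCA·CA·CCA·CA·CCA·CCA·CA·CCA·CA·CCA·CA·CA·ABD·CA·CCA·CA·CCA·CCA·CA·CCA·CA·CCA·CCA·CA·CCA·CCA·CA·CCA·CA·CCA·CCA·CA·CCA·CA·CCA·CCA·CA·CCA·CCA·CA·CCA·CA·CCA·CCA·CA·CCA·CCA·CA·CCA·CA·CCA·CCA·CA·CCA·CA·CCA·CCA·CA·CCA·CCA·CA·CCA·CA·CCA·CCA·CA·CCA·CA·CCA·CCA·CA·CCA·CCA·CA·CCA·CA·CCA·CCA·CA·CCA·CCA·CA·CCA·CA·CCA·CCA·CA·CCA·CA·CCA·CCA·CA·CCA·CCA·CA·CCA·CA·CCA·CCA·CA·CCA·CA
    A ↦ CA
    B ↦ ABD
    C ↦ CCA
    D ↦ CA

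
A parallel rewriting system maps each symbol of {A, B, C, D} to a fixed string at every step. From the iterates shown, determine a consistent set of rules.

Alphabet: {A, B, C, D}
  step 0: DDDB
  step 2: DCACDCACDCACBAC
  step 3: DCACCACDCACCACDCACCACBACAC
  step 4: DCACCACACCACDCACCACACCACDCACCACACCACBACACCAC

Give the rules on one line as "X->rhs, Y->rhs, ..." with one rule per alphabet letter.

A->C, B->BA, C->AC, D->DC

  step 3 ⇒ step 4: DCACCACDCACCACDCACCACBACAC ⇒ DC·AC·C·AC·AC·C·AC·DC·AC·C·AC·AC·C·AC·DC·AC·C·AC·AC·C·AC·BA·C·AC·C·AC
    A ↦ C
    B ↦ BA
    C ↦ AC
    D ↦ DC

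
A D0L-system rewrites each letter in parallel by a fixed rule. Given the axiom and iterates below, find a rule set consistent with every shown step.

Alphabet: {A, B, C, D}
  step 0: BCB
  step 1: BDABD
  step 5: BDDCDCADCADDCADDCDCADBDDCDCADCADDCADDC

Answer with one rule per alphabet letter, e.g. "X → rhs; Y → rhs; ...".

A->D, B->BD, C->A, D->DC

  step 0 ⇒ step 1: BCB ⇒ BD·A·BD
    B ↦ BD
    C ↦ A
    A ↦ D  (constrained at step 1)
    D ↦ DC  (constrained at step 1)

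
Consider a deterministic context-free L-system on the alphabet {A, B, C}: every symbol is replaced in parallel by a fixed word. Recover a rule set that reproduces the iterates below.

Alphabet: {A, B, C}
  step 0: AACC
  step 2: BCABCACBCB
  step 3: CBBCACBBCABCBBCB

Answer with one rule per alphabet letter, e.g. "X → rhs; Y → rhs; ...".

  step 2 ⇒ step 3: BCABCACBCB ⇒ CB·B·CA·CB·B·CA·B·CB·B·CB
    A ↦ CA
    B ↦ CB
    C ↦ B

A->CA, B->CB, C->B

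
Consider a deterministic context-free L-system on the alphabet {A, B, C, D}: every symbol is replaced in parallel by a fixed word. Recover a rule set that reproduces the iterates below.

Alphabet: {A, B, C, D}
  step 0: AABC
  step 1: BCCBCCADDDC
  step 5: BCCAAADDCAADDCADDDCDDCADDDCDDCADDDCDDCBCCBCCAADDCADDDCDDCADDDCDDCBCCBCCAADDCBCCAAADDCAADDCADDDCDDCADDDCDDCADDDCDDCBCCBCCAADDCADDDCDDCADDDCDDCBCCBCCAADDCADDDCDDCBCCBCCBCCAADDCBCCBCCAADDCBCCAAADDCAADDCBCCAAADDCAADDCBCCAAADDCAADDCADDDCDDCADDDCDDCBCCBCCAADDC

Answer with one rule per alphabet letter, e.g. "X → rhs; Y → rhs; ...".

A->BCC, B->AD, C->DDC, D->A

  step 0 ⇒ step 1: AABC ⇒ BCC·BCC·AD·DDC
    A ↦ BCC
    B ↦ AD
    C ↦ DDC
    D ↦ A  (constrained at step 1)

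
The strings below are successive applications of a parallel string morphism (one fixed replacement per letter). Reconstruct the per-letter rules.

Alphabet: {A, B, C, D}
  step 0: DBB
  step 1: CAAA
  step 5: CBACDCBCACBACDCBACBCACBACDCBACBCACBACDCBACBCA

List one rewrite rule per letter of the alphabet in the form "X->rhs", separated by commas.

A->CD, B->A, C->CB, D->CA

  step 0 ⇒ step 1: DBB ⇒ CA·A·A
    B ↦ A
    D ↦ CA
    A ↦ CD  (constrained at step 1)
    C ↦ CB  (constrained at step 1)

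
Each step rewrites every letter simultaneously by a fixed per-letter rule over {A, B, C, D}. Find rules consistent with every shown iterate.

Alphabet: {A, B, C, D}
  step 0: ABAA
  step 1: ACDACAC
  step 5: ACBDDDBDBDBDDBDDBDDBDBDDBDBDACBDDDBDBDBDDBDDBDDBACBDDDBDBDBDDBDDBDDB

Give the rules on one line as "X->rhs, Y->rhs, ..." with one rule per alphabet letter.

  step 0 ⇒ step 1: ABAA ⇒ AC·D·AC·AC
    A ↦ AC
    B ↦ D
    C ↦ BD  (constrained at step 1)
    D ↦ DB  (constrained at step 1)

A->AC, B->D, C->BD, D->DB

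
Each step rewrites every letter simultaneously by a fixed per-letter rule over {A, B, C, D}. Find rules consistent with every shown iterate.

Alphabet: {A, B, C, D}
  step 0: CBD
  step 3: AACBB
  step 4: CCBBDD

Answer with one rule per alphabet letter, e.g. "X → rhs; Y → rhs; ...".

  step 3 ⇒ step 4: AACBB ⇒ C·C·BB·D·D
    A ↦ C
    B ↦ D
    C ↦ BB
    D ↦ A  (constrained at step 0)

A->C, B->D, C->BB, D->A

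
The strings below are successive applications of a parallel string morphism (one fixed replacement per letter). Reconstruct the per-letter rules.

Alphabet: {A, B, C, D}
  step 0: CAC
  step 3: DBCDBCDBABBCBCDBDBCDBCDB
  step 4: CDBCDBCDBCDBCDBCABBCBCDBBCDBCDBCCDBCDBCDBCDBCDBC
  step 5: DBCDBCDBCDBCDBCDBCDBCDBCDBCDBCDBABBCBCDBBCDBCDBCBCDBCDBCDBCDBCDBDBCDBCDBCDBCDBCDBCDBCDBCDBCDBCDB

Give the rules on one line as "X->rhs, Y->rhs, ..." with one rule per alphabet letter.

  step 4 ⇒ step 5: CDBCDBCDBCDBCDBCABBCBCDBBCDBCDBCCDBCDBCDBCDBCDBC ⇒ DB·CD·BC·DB·CD·BC·DB·CD·BC·DB·CD·BC·DB·CD·BC·DB·AB·BC·BC·DB·BC·DB·CD·BC·BC·DB·CD·BC·DB·CD·BC·DB·DB·CD·BC·DB·CD·BC·DB·CD·BC·DB·CD·BC·DB·CD·BC·DB
    A ↦ AB
    B ↦ BC
    C ↦ DB
    D ↦ CD

A->AB, B->BC, C->DB, D->CD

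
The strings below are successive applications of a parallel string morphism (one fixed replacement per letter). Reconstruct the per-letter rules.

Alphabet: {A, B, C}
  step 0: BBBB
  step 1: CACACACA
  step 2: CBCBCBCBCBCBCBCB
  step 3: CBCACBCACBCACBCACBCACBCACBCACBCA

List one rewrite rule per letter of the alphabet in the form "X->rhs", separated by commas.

  step 2 ⇒ step 3: CBCBCBCBCBCBCBCB ⇒ CB·CA·CB·CA·CB·CA·CB·CA·CB·CA·CB·CA·CB·CA·CB·CA
    B ↦ CA
    C ↦ CB
  step 1 ⇒ step 2: CACACACA ⇒ CB·CB·CB·CB·CB·CB·CB·CB
    A ↦ CB

A->CB, B->CA, C->CB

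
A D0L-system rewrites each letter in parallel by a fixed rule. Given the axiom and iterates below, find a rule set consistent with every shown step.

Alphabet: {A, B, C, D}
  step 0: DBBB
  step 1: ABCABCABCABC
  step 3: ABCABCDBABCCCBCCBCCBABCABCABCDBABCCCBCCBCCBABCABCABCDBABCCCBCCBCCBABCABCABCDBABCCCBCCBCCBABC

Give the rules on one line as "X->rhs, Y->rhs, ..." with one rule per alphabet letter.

A->DB, B->ABC, C->CCB, D->ABC

  step 0 ⇒ step 1: DBBB ⇒ ABC·ABC·ABC·ABC
    B ↦ ABC
    D ↦ ABC
    A ↦ DB  (constrained at step 1)
    C ↦ CCB  (constrained at step 1)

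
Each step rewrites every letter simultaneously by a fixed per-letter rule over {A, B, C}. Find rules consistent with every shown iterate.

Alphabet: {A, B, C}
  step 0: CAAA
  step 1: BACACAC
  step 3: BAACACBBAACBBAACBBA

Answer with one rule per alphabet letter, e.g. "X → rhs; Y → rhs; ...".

A->AC, B->BA, C->B

  step 0 ⇒ step 1: CAAA ⇒ B·AC·AC·AC
    A ↦ AC
    C ↦ B
    B ↦ BA  (constrained at step 1)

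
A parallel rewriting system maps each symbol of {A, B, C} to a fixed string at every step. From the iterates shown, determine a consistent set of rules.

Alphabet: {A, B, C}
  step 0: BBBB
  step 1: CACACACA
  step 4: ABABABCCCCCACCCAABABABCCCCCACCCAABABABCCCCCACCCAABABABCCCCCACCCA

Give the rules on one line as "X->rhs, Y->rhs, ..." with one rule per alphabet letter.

  step 0 ⇒ step 1: BBBB ⇒ CA·CA·CA·CA
    B ↦ CA
    A ↦ CC  (constrained at step 1)
    C ↦ AB  (constrained at step 1)

A->CC, B->CA, C->AB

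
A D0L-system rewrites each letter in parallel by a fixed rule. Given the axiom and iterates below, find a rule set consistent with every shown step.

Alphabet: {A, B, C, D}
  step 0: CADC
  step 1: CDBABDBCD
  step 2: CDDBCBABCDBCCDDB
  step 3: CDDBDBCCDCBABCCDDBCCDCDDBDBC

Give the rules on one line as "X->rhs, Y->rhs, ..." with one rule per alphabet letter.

  step 2 ⇒ step 3: CDDBCBABCDBCCDDB ⇒ CD·DB·DB·C·CD·C·BAB·C·CD·DB·C·CD·CD·DB·DB·C
    A ↦ BAB
    B ↦ C
    C ↦ CD
    D ↦ DB

A->BAB, B->C, C->CD, D->DB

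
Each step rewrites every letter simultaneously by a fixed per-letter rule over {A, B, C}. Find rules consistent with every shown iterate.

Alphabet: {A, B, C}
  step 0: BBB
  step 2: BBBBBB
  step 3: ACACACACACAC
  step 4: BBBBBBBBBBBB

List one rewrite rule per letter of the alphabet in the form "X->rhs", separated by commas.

  step 3 ⇒ step 4: ACACACACACAC ⇒ B·B·B·B·B·B·B·B·B·B·B·B
    A ↦ B
    C ↦ B
  step 2 ⇒ step 3: BBBBBB ⇒ AC·AC·AC·AC·AC·AC
    B ↦ AC

A->B, B->AC, C->B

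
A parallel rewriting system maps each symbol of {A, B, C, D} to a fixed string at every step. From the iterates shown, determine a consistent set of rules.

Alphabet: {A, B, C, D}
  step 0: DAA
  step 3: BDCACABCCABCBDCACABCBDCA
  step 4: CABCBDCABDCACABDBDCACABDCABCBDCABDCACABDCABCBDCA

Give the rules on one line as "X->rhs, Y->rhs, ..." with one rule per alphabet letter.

A->CA, B->CA, C->BD, D->BC

  step 3 ⇒ step 4: BDCACABCCABCBDCACABCBDCA ⇒ CA·BC·BD·CA·BD·CA·CA·BD·BD·CA·CA·BD·CA·BC·BD·CA·BD·CA·CA·BD·CA·BC·BD·CA
    A ↦ CA
    B ↦ CA
    C ↦ BD
    D ↦ BC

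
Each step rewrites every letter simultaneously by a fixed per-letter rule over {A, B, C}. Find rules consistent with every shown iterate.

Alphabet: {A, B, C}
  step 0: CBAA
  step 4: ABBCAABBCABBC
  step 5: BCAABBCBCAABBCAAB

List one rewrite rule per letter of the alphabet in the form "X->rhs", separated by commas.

  step 4 ⇒ step 5: ABBCAABBCABBC ⇒ BC·A·A·B·BC·BC·A·A·B·BC·A·A·B
    A ↦ BC
    B ↦ A
    C ↦ B

A->BC, B->A, C->B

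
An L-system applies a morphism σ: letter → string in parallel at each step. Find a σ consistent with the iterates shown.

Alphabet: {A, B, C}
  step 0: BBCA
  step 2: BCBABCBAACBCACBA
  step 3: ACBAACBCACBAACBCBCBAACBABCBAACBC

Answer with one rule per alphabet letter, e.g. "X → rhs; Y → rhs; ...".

A->BC, B->AC, C->BA

  step 2 ⇒ step 3: BCBABCBAACBCACBA ⇒ AC·BA·AC·BC·AC·BA·AC·BC·BC·BA·AC·BA·BC·BA·AC·BC
    A ↦ BC
    B ↦ AC
    C ↦ BA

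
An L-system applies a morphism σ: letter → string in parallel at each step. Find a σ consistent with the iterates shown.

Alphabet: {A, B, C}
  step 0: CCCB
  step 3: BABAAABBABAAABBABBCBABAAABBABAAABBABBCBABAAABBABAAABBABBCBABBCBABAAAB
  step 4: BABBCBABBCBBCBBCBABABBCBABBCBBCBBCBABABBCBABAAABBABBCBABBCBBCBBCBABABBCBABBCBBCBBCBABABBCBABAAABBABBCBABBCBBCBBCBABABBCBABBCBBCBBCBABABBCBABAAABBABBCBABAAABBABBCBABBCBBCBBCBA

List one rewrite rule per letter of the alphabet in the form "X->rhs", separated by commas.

  step 3 ⇒ step 4: BABAAABBABAAABBABBCBABAAABBABAAABBABBCBABAAABBABAAABBABBCBABBCBABAAAB ⇒ BA·BBC·BA·BBC·BBC·BBC·BA·BA·BBC·BA·BBC·BBC·BBC·BA·BA·BBC·BA·BA·AAB·BA·BBC·BA·BBC·BBC·BBC·BA·BA·BBC·BA·BBC·BBC·BBC·BA·BA·BBC·BA·BA·AAB·BA·BBC·BA·BBC·BBC·BBC·BA·BA·BBC·BA·BBC·BBC·BBC·BA·BA·BBC·BA·BA·AAB·BA·BBC·BA·BA·AAB·BA·BBC·BA·BBC·BBC·BBC·BA
    A ↦ BBC
    B ↦ BA
    C ↦ AAB

A->BBC, B->BA, C->AAB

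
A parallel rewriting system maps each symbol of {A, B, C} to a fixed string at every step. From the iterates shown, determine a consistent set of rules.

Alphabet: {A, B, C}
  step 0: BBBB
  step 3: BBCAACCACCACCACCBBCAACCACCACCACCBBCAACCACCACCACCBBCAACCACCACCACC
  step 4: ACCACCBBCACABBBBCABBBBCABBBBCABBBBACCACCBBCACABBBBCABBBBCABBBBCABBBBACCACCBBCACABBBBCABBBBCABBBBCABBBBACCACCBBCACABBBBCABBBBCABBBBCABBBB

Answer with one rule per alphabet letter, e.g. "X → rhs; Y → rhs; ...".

A->CA, B->ACC, C->BB

  step 3 ⇒ step 4: BBCAACCACCACCACCBBCAACCACCACCACCBBCAACCACCACCACCBBCAACCACCACCACC ⇒ ACC·ACC·BB·CA·CA·BB·BB·CA·BB·BB·CA·BB·BB·CA·BB·BB·ACC·ACC·BB·CA·CA·BB·BB·CA·BB·BB·CA·BB·BB·CA·BB·BB·ACC·ACC·BB·CA·CA·BB·BB·CA·BB·BB·CA·BB·BB·CA·BB·BB·ACC·ACC·BB·CA·CA·BB·BB·CA·BB·BB·CA·BB·BB·CA·BB·BB
    A ↦ CA
    B ↦ ACC
    C ↦ BB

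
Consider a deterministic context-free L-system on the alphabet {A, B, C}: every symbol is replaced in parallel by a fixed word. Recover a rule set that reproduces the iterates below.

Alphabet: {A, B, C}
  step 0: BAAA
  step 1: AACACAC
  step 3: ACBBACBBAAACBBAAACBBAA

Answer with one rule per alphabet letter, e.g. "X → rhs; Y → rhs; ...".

  step 0 ⇒ step 1: BAAA ⇒ A·AC·AC·AC
    A ↦ AC
    B ↦ A
    C ↦ BB  (constrained at step 1)

A->AC, B->A, C->BB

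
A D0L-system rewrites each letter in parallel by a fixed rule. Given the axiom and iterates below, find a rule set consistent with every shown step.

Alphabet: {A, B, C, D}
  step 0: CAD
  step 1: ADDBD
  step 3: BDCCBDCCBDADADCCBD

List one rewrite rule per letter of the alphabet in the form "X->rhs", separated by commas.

A->D, B->CC, C->AD, D->BD

  step 0 ⇒ step 1: CAD ⇒ AD·D·BD
    A ↦ D
    C ↦ AD
    D ↦ BD
    B ↦ CC  (constrained at step 1)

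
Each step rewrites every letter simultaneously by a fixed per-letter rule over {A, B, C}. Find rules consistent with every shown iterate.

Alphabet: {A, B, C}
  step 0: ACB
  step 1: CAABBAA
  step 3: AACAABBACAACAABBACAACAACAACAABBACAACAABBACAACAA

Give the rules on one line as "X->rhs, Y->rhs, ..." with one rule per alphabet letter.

A->CAA, B->A, C->BBA

  step 0 ⇒ step 1: ACB ⇒ CAA·BBA·A
    A ↦ CAA
    B ↦ A
    C ↦ BBA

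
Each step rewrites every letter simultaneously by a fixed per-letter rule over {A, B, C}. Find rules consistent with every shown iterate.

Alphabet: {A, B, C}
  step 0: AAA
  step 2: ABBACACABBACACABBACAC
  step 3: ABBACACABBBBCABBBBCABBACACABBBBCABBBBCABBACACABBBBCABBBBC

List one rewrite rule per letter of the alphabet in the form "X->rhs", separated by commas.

  step 2 ⇒ step 3: ABBACACABBACACABBACAC ⇒ ABB·AC·AC·ABB·BBC·ABB·BBC·ABB·AC·AC·ABB·BBC·ABB·BBC·ABB·AC·AC·ABB·BBC·ABB·BBC
    A ↦ ABB
    B ↦ AC
    C ↦ BBC

A->ABB, B->AC, C->BBC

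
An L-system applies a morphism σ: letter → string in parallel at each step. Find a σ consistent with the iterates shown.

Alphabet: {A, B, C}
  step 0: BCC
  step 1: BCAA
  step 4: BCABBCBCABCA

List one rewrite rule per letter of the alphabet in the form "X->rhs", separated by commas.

A->B, B->BC, C->A

  step 0 ⇒ step 1: BCC ⇒ BC·A·A
    B ↦ BC
    C ↦ A
    A ↦ B  (constrained at step 1)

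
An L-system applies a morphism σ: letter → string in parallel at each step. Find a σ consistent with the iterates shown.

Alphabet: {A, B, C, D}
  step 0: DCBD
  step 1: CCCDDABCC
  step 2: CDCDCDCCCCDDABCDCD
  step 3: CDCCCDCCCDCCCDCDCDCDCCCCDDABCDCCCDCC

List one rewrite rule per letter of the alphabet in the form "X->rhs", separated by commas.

  step 2 ⇒ step 3: CDCDCDCCCCDDABCDCD ⇒ CD·CC·CD·CC·CD·CC·CD·CD·CD·CD·CC·CC·D·DAB·CD·CC·CD·CC
    A ↦ D
    B ↦ DAB
    C ↦ CD
    D ↦ CC

A->D, B->DAB, C->CD, D->CC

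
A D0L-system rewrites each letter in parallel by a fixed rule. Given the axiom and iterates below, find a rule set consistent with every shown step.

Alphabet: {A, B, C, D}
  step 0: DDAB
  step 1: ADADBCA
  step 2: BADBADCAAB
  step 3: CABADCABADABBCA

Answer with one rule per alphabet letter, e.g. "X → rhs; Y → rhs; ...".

A->B, B->CA, C->A, D->AD

  step 2 ⇒ step 3: BADBADCAAB ⇒ CA·B·AD·CA·B·AD·A·B·B·CA
    A ↦ B
    B ↦ CA
    C ↦ A
    D ↦ AD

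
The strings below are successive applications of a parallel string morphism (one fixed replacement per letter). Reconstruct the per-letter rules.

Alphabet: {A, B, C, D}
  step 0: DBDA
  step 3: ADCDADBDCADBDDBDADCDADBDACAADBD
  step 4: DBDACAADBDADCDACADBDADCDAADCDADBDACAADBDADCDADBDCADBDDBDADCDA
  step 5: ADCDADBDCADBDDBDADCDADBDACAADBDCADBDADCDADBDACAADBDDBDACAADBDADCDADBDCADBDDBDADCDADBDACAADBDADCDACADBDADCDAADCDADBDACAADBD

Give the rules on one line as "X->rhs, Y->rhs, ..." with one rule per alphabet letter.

A->DBD, B->DCD, C->CA, D->A

  step 4 ⇒ step 5: DBDACAADBDADCDACADBDADCDAADCDADBDACAADBDADCDADBDCADBDDBDADCDA ⇒ A·DCD·A·DBD·CA·DBD·DBD·A·DCD·A·DBD·A·CA·A·DBD·CA·DBD·A·DCD·A·DBD·A·CA·A·DBD·DBD·A·CA·A·DBD·A·DCD·A·DBD·CA·DBD·DBD·A·DCD·A·DBD·A·CA·A·DBD·A·DCD·A·CA·DBD·A·DCD·A·A·DCD·A·DBD·A·CA·A·DBD
    A ↦ DBD
    B ↦ DCD
    C ↦ CA
    D ↦ A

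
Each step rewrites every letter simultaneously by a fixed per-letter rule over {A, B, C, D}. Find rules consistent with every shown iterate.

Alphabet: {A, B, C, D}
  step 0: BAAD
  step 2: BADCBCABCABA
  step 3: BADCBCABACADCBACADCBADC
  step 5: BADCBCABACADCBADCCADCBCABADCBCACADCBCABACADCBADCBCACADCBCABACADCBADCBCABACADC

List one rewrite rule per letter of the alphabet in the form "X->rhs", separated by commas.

A->DC, B->BA, C->CA, D->B

  step 2 ⇒ step 3: BADCBCABCABA ⇒ BA·DC·B·CA·BA·CA·DC·BA·CA·DC·BA·DC
    A ↦ DC
    B ↦ BA
    C ↦ CA
    D ↦ B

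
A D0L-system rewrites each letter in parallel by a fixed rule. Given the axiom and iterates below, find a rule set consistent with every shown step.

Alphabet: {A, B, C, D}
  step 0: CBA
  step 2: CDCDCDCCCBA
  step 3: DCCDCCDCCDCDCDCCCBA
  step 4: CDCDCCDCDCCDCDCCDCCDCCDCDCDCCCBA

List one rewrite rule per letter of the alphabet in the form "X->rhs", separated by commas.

A->BA, B->CC, C->DC, D->C

  step 3 ⇒ step 4: DCCDCCDCCDCDCDCCCBA ⇒ C·DC·DC·C·DC·DC·C·DC·DC·C·DC·C·DC·C·DC·DC·DC·CC·BA
    A ↦ BA
    B ↦ CC
    C ↦ DC
    D ↦ C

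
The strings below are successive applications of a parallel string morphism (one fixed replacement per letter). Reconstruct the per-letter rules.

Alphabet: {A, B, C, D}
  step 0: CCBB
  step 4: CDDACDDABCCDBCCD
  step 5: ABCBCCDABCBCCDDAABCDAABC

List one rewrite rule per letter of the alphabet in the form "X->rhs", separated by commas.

  step 4 ⇒ step 5: CDDACDDABCCDBCCD ⇒ A·BC·BC·CD·A·BC·BC·CD·D·A·A·BC·D·A·A·BC
    A ↦ CD
    B ↦ D
    C ↦ A
    D ↦ BC

A->CD, B->D, C->A, D->BC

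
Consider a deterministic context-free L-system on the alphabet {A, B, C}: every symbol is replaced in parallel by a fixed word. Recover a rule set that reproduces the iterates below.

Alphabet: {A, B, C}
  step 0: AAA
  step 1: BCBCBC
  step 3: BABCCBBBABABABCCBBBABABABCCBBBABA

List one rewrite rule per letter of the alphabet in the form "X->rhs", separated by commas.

A->BC, B->BA, C->CBB

  step 0 ⇒ step 1: AAA ⇒ BC·BC·BC
    A ↦ BC
    B ↦ BA  (constrained at step 1)
    C ↦ CBB  (constrained at step 1)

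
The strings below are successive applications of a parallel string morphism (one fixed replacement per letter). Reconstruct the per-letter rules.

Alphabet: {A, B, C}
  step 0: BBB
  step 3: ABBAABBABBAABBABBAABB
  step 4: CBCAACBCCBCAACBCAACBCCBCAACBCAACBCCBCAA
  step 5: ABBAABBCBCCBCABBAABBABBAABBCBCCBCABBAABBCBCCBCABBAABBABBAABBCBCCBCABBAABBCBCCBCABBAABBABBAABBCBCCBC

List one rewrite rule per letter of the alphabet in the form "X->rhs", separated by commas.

A->CBC, B->A, C->ABB

  step 4 ⇒ step 5: CBCAACBCCBCAACBCAACBCCBCAACBCAACBCCBCAA ⇒ ABB·A·ABB·CBC·CBC·ABB·A·ABB·ABB·A·ABB·CBC·CBC·ABB·A·ABB·CBC·CBC·ABB·A·ABB·ABB·A·ABB·CBC·CBC·ABB·A·ABB·CBC·CBC·ABB·A·ABB·ABB·A·ABB·CBC·CBC
    A ↦ CBC
    B ↦ A
    C ↦ ABB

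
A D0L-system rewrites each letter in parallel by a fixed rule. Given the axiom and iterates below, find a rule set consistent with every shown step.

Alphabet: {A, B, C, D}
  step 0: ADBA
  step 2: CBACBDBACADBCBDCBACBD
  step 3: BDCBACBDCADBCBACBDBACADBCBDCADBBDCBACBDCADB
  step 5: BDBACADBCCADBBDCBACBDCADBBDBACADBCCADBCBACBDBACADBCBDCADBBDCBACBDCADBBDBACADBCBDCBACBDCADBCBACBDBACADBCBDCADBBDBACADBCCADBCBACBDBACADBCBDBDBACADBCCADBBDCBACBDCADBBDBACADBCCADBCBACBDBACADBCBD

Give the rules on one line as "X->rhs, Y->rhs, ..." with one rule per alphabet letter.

A->BAC, B->C, C->BD, D->ADB

  step 2 ⇒ step 3: CBACBDBACADBCBDCBACBD ⇒ BD·C·BAC·BD·C·ADB·C·BAC·BD·BAC·ADB·C·BD·C·ADB·BD·C·BAC·BD·C·ADB
    A ↦ BAC
    B ↦ C
    C ↦ BD
    D ↦ ADB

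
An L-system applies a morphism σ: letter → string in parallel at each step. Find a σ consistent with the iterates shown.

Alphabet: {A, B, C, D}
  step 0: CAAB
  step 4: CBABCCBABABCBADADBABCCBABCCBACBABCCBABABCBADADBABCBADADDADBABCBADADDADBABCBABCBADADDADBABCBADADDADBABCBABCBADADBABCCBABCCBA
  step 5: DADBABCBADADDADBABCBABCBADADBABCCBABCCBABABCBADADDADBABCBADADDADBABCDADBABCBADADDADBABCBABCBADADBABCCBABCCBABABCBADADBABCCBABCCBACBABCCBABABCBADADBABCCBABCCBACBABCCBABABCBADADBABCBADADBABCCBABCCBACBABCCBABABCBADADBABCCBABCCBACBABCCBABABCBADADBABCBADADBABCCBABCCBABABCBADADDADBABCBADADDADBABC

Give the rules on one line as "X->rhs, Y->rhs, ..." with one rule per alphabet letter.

A->BC, B->BA, C->DAD, D->CBA

  step 4 ⇒ step 5: CBABCCBABABCBADADBABCCBABCCBACBABCCBABABCBADADBABCBADADDADBABCBADADDADBABCBABCBADADDADBABCBADADDADBABCBABCBADADBABCCBABCCBA ⇒ DAD·BA·BC·BA·DAD·DAD·BA·BC·BA·BC·BA·DAD·BA·BC·CBA·BC·CBA·BA·BC·BA·DAD·DAD·BA·BC·BA·DAD·DAD·BA·BC·DAD·BA·BC·BA·DAD·DAD·BA·BC·BA·BC·BA·DAD·BA·BC·CBA·BC·CBA·BA·BC·BA·DAD·BA·BC·CBA·BC·CBA·CBA·BC·CBA·BA·BC·BA·DAD·BA·BC·CBA·BC·CBA·CBA·BC·CBA·BA·BC·BA·DAD·BA·BC·BA·DAD·BA·BC·CBA·BC·CBA·CBA·BC·CBA·BA·BC·BA·DAD·BA·BC·CBA·BC·CBA·CBA·BC·CBA·BA·BC·BA·DAD·BA·BC·BA·DAD·BA·BC·CBA·BC·CBA·BA·BC·BA·DAD·DAD·BA·BC·BA·DAD·DAD·BA·BC
    A ↦ BC
    B ↦ BA
    C ↦ DAD
    D ↦ CBA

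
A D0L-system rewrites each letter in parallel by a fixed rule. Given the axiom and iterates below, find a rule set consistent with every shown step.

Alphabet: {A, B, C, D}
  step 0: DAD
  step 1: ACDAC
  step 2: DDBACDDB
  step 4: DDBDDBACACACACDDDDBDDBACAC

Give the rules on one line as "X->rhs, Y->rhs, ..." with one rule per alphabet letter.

A->D, B->DD, C->DB, D->AC

  step 1 ⇒ step 2: ACDAC ⇒ D·DB·AC·D·DB
    A ↦ D
    C ↦ DB
    D ↦ AC
    B ↦ DD  (constrained at step 2)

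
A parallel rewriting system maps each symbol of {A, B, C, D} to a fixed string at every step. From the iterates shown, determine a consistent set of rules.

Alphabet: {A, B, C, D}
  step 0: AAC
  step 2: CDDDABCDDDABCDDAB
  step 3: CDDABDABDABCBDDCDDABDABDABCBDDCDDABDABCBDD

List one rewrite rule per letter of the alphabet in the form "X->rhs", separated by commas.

A->CBD, B->D, C->CD, D->DAB

  step 2 ⇒ step 3: CDDDABCDDDABCDDAB ⇒ CD·DAB·DAB·DAB·CBD·D·CD·DAB·DAB·DAB·CBD·D·CD·DAB·DAB·CBD·D
    A ↦ CBD
    B ↦ D
    C ↦ CD
    D ↦ DAB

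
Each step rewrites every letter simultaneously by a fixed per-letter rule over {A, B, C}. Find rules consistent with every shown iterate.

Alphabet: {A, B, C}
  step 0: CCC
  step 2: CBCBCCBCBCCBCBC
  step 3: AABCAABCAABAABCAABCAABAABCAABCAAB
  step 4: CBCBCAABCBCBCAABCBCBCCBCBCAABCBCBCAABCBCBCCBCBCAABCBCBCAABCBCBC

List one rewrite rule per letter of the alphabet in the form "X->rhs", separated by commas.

  step 3 ⇒ step 4: AABCAABCAABAABCAABCAABAABCAABCAAB ⇒ CB·CB·C·AAB·CB·CB·C·AAB·CB·CB·C·CB·CB·C·AAB·CB·CB·C·AAB·CB·CB·C·CB·CB·C·AAB·CB·CB·C·AAB·CB·CB·C
    A ↦ CB
    B ↦ C
    C ↦ AAB

A->CB, B->C, C->AAB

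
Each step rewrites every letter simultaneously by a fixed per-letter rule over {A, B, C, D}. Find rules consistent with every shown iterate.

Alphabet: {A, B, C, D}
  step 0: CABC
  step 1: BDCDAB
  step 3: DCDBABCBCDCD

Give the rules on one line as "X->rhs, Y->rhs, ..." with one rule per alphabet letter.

A->DCD, B->A, C->B, D->C

  step 0 ⇒ step 1: CABC ⇒ B·DCD·A·B
    A ↦ DCD
    B ↦ A
    C ↦ B
    D ↦ C  (constrained at step 1)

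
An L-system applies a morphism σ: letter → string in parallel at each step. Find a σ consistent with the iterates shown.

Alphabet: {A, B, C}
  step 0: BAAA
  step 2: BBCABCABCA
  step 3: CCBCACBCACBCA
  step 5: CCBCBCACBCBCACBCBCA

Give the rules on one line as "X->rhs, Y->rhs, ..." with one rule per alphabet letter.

  step 2 ⇒ step 3: BBCABCABCA ⇒ C·C·B·CA·C·B·CA·C·B·CA
    A ↦ CA
    B ↦ C
    C ↦ B

A->CA, B->C, C->B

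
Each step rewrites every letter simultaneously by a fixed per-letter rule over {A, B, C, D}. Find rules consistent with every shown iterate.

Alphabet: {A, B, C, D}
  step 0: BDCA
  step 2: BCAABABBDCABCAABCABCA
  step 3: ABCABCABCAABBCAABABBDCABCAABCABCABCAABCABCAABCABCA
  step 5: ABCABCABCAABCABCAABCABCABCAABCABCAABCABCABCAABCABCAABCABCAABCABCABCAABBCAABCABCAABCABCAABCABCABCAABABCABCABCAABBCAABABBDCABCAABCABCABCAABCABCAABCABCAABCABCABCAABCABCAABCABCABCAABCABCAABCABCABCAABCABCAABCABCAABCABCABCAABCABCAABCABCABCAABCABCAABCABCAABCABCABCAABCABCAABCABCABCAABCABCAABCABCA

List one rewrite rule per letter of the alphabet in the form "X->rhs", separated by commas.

A->BCA, B->AB, C->CA, D->BD

  step 2 ⇒ step 3: BCAABABBDCABCAABCABCA ⇒ AB·CA·BCA·BCA·AB·BCA·AB·AB·BD·CA·BCA·AB·CA·BCA·BCA·AB·CA·BCA·AB·CA·BCA
    A ↦ BCA
    B ↦ AB
    C ↦ CA
    D ↦ BD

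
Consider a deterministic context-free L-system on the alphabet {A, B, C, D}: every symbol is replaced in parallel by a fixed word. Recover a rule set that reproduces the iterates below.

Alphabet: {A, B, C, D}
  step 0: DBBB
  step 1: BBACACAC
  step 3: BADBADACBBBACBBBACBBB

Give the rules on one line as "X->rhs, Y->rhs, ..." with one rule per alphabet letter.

  step 0 ⇒ step 1: DBBB ⇒ BB·AC·AC·AC
    B ↦ AC
    D ↦ BB
    A ↦ B  (constrained at step 1)
    C ↦ AD  (constrained at step 1)

A->B, B->AC, C->AD, D->BB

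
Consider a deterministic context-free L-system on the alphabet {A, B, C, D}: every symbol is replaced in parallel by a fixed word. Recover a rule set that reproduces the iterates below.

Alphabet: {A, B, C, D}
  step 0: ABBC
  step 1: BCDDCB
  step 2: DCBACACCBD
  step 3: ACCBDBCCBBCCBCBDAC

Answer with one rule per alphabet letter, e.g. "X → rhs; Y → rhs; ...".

A->BC, B->D, C->CB, D->AC

  step 2 ⇒ step 3: DCBACACCBD ⇒ AC·CB·D·BC·CB·BC·CB·CB·D·AC
    A ↦ BC
    B ↦ D
    C ↦ CB
    D ↦ AC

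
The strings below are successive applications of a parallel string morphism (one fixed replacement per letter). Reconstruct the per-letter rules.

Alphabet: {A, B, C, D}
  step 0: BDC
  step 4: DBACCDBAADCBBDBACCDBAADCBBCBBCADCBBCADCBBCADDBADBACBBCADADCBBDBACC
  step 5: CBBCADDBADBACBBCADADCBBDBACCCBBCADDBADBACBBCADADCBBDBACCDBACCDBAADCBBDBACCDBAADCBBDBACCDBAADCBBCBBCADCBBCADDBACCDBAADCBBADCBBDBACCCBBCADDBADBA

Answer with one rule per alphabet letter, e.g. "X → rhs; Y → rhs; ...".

A->AD, B->C, C->DBA, D->CBB

  step 4 ⇒ step 5: DBACCDBAADCBBDBACCDBAADCBBCBBCADCBBCADCBBCADDBADBACBBCADADCBBDBACC ⇒ CBB·C·AD·DBA·DBA·CBB·C·AD·AD·CBB·DBA·C·C·CBB·C·AD·DBA·DBA·CBB·C·AD·AD·CBB·DBA·C·C·DBA·C·C·DBA·AD·CBB·DBA·C·C·DBA·AD·CBB·DBA·C·C·DBA·AD·CBB·CBB·C·AD·CBB·C·AD·DBA·C·C·DBA·AD·CBB·AD·CBB·DBA·C·C·CBB·C·AD·DBA·DBA
    A ↦ AD
    B ↦ C
    C ↦ DBA
    D ↦ CBB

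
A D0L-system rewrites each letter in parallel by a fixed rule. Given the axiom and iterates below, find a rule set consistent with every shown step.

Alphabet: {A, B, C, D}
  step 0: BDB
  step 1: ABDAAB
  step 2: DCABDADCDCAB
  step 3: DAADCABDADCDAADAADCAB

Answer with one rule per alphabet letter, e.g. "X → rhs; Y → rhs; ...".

  step 2 ⇒ step 3: DCABDADCDCAB ⇒ DA·A·DC·AB·DA·DC·DA·A·DA·A·DC·AB
    A ↦ DC
    B ↦ AB
    C ↦ A
    D ↦ DA

A->DC, B->AB, C->A, D->DA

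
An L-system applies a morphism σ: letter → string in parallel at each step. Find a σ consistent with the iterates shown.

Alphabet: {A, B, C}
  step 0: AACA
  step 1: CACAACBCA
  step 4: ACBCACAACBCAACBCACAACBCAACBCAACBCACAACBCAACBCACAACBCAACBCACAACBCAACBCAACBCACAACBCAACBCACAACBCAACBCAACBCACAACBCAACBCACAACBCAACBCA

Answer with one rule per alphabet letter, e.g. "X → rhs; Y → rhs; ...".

A->CA, B->CA, C->ACB

  step 0 ⇒ step 1: AACA ⇒ CA·CA·ACB·CA
    A ↦ CA
    C ↦ ACB
    B ↦ CA  (constrained at step 1)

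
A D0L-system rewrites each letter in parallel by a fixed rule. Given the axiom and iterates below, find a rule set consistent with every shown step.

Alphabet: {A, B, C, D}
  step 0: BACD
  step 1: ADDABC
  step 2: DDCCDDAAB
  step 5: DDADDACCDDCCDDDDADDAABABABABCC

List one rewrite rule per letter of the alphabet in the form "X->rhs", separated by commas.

A->DD, B->A, C->AB, D->C

  step 1 ⇒ step 2: ADDABC ⇒ DD·C·C·DD·A·AB
    A ↦ DD
    B ↦ A
    C ↦ AB
    D ↦ C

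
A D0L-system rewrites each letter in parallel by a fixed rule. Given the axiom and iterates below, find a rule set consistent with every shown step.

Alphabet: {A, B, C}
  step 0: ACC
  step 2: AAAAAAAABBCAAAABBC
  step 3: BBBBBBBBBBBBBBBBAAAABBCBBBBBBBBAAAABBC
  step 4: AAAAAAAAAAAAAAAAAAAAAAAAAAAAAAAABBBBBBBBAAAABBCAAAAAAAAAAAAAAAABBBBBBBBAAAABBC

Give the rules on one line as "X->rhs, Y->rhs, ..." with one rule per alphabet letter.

A->BB, B->AA, C->BBC

  step 3 ⇒ step 4: BBBBBBBBBBBBBBBBAAAABBCBBBBBBBBAAAABBC ⇒ AA·AA·AA·AA·AA·AA·AA·AA·AA·AA·AA·AA·AA·AA·AA·AA·BB·BB·BB·BB·AA·AA·BBC·AA·AA·AA·AA·AA·AA·AA·AA·BB·BB·BB·BB·AA·AA·BBC
    A ↦ BB
    B ↦ AA
    C ↦ BBC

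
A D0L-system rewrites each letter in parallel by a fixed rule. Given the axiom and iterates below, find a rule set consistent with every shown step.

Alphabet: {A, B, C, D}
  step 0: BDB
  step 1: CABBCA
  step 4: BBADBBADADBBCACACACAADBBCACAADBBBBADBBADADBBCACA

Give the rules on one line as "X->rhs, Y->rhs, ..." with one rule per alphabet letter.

  step 0 ⇒ step 1: BDB ⇒ CA·BB·CA
    B ↦ CA
    D ↦ BB
    A ↦ AD  (constrained at step 1)
    C ↦ BB  (constrained at step 1)

A->AD, B->CA, C->BB, D->BB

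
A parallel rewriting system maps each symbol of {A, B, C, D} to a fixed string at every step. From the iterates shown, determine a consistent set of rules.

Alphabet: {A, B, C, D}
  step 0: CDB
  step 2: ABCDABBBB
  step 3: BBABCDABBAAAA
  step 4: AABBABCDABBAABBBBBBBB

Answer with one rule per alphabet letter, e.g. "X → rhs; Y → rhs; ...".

A->BB, B->A, C->BC, D->DA

  step 3 ⇒ step 4: BBABCDABBAAAA ⇒ A·A·BB·A·BC·DA·BB·A·A·BB·BB·BB·BB
    A ↦ BB
    B ↦ A
    C ↦ BC
    D ↦ DA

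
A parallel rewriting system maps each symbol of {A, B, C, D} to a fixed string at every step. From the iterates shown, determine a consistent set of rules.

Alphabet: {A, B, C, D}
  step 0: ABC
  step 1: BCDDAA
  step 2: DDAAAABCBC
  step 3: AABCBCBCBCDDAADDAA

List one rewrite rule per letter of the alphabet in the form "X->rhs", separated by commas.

A->BC, B->DD, C->AA, D->A

  step 2 ⇒ step 3: DDAAAABCBC ⇒ A·A·BC·BC·BC·BC·DD·AA·DD·AA
    A ↦ BC
    B ↦ DD
    C ↦ AA
    D ↦ A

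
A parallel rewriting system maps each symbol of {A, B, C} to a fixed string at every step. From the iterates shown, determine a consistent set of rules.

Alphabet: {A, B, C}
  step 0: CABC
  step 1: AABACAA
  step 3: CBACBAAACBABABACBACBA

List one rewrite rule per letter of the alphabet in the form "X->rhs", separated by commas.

A->BA, B->C, C->AA

  step 0 ⇒ step 1: CABC ⇒ AA·BA·C·AA
    A ↦ BA
    B ↦ C
    C ↦ AA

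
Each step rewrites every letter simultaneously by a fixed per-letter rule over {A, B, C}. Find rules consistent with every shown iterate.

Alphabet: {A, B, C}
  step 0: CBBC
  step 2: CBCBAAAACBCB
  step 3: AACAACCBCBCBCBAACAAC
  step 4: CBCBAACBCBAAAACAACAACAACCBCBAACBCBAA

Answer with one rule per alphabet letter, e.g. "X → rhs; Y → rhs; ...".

  step 3 ⇒ step 4: AACAACCBCBCBCBAACAAC ⇒ CB·CB·AA·CB·CB·AA·AA·C·AA·C·AA·C·AA·C·CB·CB·AA·CB·CB·AA
    A ↦ CB
    B ↦ C
    C ↦ AA

A->CB, B->C, C->AA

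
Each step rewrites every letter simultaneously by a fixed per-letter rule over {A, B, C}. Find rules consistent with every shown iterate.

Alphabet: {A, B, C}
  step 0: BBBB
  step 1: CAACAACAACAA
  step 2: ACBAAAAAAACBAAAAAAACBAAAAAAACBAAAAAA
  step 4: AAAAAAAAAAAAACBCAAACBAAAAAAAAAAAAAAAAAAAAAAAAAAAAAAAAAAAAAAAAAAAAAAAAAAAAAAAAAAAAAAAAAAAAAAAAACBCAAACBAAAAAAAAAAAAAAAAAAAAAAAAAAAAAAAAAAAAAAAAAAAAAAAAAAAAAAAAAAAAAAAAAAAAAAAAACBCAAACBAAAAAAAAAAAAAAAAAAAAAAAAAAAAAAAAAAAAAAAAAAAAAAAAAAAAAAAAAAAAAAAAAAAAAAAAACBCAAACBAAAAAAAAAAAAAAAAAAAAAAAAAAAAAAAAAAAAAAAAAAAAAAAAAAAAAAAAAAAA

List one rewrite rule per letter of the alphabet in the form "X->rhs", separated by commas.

  step 1 ⇒ step 2: CAACAACAACAA ⇒ ACB·AAA·AAA·ACB·AAA·AAA·ACB·AAA·AAA·ACB·AAA·AAA
    A ↦ AAA
    C ↦ ACB
  step 0 ⇒ step 1: BBBB ⇒ CAA·CAA·CAA·CAA
    B ↦ CAA

A->AAA, B->CAA, C->ACB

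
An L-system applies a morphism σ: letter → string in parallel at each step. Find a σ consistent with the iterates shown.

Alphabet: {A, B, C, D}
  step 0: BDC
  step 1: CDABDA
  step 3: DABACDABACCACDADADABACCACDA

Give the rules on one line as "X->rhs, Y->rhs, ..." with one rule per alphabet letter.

A->AC, B->C, C->DA, D->DAB

  step 0 ⇒ step 1: BDC ⇒ C·DAB·DA
    B ↦ C
    C ↦ DA
    D ↦ DAB
    A ↦ AC  (constrained at step 1)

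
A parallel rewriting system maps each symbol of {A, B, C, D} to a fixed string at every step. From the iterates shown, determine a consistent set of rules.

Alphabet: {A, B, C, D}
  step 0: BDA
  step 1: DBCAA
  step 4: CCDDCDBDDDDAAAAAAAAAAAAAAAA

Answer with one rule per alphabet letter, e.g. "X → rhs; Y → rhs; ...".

A->AA, B->DB, C->DD, D->C

  step 0 ⇒ step 1: BDA ⇒ DB·C·AA
    A ↦ AA
    B ↦ DB
    D ↦ C
    C ↦ DD  (constrained at step 1)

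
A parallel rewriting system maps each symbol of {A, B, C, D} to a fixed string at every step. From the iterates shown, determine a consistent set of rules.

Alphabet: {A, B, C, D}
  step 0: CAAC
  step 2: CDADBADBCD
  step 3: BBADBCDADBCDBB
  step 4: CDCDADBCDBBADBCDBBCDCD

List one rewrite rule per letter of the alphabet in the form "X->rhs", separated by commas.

A->AD, B->CD, C->B, D->B

  step 3 ⇒ step 4: BBADBCDADBCDBB ⇒ CD·CD·AD·B·CD·B·B·AD·B·CD·B·B·CD·CD
    A ↦ AD
    B ↦ CD
    C ↦ B
    D ↦ B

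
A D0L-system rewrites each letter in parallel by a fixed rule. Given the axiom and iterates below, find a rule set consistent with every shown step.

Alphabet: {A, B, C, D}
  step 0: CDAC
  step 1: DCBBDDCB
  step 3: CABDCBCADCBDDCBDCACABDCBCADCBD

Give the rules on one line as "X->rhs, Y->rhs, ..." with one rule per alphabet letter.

  step 0 ⇒ step 1: CDAC ⇒ DCB·B·D·DCB
    A ↦ D
    C ↦ DCB
    D ↦ B
    B ↦ CA  (constrained at step 1)

A->D, B->CA, C->DCB, D->B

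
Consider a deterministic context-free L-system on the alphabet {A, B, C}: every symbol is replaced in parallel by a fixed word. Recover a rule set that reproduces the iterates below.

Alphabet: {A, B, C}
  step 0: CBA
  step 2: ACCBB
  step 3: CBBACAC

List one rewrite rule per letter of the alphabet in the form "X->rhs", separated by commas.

A->C, B->AC, C->B

  step 2 ⇒ step 3: ACCBB ⇒ C·B·B·AC·AC
    A ↦ C
    B ↦ AC
    C ↦ B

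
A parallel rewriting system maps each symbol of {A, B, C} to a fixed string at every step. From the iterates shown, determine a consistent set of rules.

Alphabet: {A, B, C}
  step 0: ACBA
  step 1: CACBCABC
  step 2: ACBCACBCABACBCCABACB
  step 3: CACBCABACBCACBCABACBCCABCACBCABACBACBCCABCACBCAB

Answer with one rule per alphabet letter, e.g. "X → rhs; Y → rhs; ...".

  step 2 ⇒ step 3: ACBCACBCABACBCCABACB ⇒ C·ACB·CAB·ACB·C·ACB·CAB·ACB·C·CAB·C·ACB·CAB·ACB·ACB·C·CAB·C·ACB·CAB
    A ↦ C
    B ↦ CAB
    C ↦ ACB

A->C, B->CAB, C->ACB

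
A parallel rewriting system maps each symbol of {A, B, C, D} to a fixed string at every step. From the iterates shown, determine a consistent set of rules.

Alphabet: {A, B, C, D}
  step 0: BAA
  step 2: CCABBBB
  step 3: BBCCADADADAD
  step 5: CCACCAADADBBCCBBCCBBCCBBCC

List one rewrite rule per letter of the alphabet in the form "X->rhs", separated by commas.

  step 2 ⇒ step 3: CCABBBB ⇒ B·B·CC·AD·AD·AD·AD
    A ↦ CC
    B ↦ AD
    C ↦ B
    D ↦ A  (constrained at step 3)

A->CC, B->AD, C->B, D->A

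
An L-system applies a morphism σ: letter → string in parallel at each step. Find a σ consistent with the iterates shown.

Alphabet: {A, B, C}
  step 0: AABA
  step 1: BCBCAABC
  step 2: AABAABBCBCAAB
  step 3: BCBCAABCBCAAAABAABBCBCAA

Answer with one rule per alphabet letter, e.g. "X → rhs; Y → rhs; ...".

  step 2 ⇒ step 3: AABAABBCBCAAB ⇒ BC·BC·AA·BC·BC·AA·AA·B·AA·B·BC·BC·AA
    A ↦ BC
    B ↦ AA
    C ↦ B

A->BC, B->AA, C->B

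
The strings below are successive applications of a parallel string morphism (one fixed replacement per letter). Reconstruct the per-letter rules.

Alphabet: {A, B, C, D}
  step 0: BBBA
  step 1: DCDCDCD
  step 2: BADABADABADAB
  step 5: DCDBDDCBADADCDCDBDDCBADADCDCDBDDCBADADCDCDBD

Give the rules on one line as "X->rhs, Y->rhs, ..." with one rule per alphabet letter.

  step 1 ⇒ step 2: DCDCDCD ⇒ B·ADA·B·ADA·B·ADA·B
    C ↦ ADA
    D ↦ B
  step 0 ⇒ step 1: BBBA ⇒ DC·DC·DC·D
    A ↦ D
  step 0 ⇒ step 1: BBBA ⇒ DC·DC·DC·D
    B ↦ DC

A->D, B->DC, C->ADA, D->B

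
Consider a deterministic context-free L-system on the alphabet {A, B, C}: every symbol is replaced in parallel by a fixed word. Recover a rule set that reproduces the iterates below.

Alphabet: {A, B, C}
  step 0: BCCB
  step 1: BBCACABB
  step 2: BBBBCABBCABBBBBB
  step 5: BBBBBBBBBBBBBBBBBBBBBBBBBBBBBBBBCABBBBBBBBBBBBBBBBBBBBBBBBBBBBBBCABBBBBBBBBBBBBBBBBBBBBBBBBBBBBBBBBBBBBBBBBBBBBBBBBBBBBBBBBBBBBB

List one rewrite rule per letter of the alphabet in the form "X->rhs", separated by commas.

  step 1 ⇒ step 2: BBCACABB ⇒ BB·BB·CA·BB·CA·BB·BB·BB
    A ↦ BB
    B ↦ BB
    C ↦ CA

A->BB, B->BB, C->CA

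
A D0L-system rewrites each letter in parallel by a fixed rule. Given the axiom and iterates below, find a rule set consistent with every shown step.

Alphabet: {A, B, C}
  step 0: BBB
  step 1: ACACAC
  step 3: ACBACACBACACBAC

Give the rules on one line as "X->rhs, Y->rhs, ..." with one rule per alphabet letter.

  step 0 ⇒ step 1: BBB ⇒ AC·AC·AC
    B ↦ AC
    A ↦ B  (constrained at step 1)
    C ↦ AB  (constrained at step 1)

A->B, B->AC, C->AB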